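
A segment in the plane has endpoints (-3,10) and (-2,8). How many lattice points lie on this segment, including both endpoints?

2

The number of lattice points on a segment between lattice points is gcd(|Δx|,|Δy|) + 1 = gcd(1,2) + 1 = 1 + 1 = 2.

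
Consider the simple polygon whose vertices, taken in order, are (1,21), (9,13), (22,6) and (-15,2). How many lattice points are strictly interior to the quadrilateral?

The shoelace formula gives twice the area as |[1·13 − 9·21] + [9·6 − 22·13] + [22·2 − (-15)·6] + [(-15)·21 − 1·2]| = 591, so the area is 591/2.
Along each edge there are gcd(|Δx|,|Δy|)+1 lattice points, so counting each shared vertex once the boundary has gcd(8,8) + gcd(13,7) + gcd(37,4) + gcd(16,19) = 8+1+1+1 = 11.
Pick's theorem gives I = A − B/2 + 1 = 591/2 − 11/2 + 1 = 291.

291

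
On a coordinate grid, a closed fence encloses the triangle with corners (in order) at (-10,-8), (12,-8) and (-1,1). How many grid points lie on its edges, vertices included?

32

Along each edge there are gcd(|Δx|,|Δy|)+1 lattice points, so counting each shared vertex once the boundary has gcd(22,0) + gcd(13,9) + gcd(9,9) = 22+1+9 = 32.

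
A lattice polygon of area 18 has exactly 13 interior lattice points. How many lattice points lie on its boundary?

12

Pick's theorem gives A = I + B/2 − 1, so B = 2(A − I + 1) = 2(18 − 13 + 1) = 12.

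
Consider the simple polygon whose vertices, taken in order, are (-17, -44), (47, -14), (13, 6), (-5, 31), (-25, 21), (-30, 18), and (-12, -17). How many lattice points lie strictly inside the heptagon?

2501

The shoelace formula gives twice the area as |[(-17)·(-14) − 47·(-44)] + [47·6 − 13·(-14)] + [13·31 − (-5)·6] + [(-5)·21 − (-25)·31] + [(-25)·18 − (-30)·21] + [(-30)·(-17) − (-12)·18] + [(-12)·(-44) − (-17)·(-17)]| = 5018, so the area is 2509.
Summing gcd(|Δx|,|Δy|) over the edges gives the boundary count: gcd(64,30) + gcd(34,20) + gcd(18,25) + gcd(20,10) + gcd(5,3) + gcd(18,35) + gcd(5,27) = 2+2+1+10+1+1+1 = 18.
Pick's theorem gives I = A − B/2 + 1 = 2509 − 18/2 + 1 = 2501.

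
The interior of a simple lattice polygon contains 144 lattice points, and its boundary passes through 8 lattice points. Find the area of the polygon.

Pick's theorem states A = I + B/2 − 1, so A = 144 + 8/2 − 1 = 147.

147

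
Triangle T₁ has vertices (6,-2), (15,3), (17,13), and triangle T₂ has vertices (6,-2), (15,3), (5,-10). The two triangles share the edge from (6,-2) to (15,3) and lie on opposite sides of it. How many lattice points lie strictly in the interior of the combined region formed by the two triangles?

The union is the simple quadrilateral with vertices (6,-2), (17,13), (15,3), (5,-10) in order.
Using the shoelace formula, 2A = |(6·13 − 17·(-2)) + (17·3 − 15·13) + (15·(-10) − 5·3) + (5·(-2) − 6·(-10))| = 147, so the area is 147/2.
Summing gcd(|Δx|,|Δy|) over the edges gives the boundary count: gcd(11,15) + gcd(2,10) + gcd(10,13) + gcd(1,8) = 1+2+1+1 = 5.
By Pick's theorem I = A − B/2 + 1 = 147/2 − 5/2 + 1 = 72.

72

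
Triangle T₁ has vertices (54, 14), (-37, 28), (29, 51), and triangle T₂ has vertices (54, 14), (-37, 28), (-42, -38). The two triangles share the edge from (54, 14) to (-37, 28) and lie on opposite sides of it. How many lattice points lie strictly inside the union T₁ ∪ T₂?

4544

The union is the simple quadrilateral with vertices (54, 14), (29, 51), (-37, 28), (-42, -38) in order.
By the shoelace formula, twice the signed area is |(54·51 − 29·14) + (29·28 − (-37)·51) + ((-37)·(-38) − (-42)·28) + ((-42)·14 − 54·(-38))| = 9093, so the area is 4546.5.
Summing gcd(|Δx|,|Δy|) over the edges gives the boundary count: gcd(25,37) + gcd(66,23) + gcd(5,66) + gcd(96,52) = 1+1+1+4 = 7.
By Pick's theorem I = A − B/2 + 1 = 4546.5 − 7/2 + 1 = 4544.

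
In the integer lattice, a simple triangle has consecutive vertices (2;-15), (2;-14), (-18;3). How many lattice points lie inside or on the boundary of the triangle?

By the shoelace formula, twice the signed area is |(2·(-14) − 2·(-15)) + (2·3 − (-18)·(-14)) + ((-18)·(-15) − 2·3)| = 20, so the area is 10.
Summing gcd(|Δx|,|Δy|) over the edges gives the boundary count: gcd(0,1) + gcd(20,17) + gcd(20,18) = 1+1+2 = 4.
Pick's theorem gives I = A − B/2 + 1 = 10 − 4/2 + 1 = 9, so the closed region contains I + B = 9 + 4 = 13 lattice points.

13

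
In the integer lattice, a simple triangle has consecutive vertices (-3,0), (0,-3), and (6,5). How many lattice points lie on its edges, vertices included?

The number of boundary lattice points is Σ gcd(|Δx|,|Δy|) = gcd(3,3) + gcd(6,8) + gcd(9,5) = 3+2+1 = 6.

6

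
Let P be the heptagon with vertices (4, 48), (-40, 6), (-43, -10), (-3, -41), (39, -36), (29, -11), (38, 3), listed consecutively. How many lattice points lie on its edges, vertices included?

12

The number of boundary lattice points is Σ gcd(|Δx|,|Δy|) = gcd(44,42) + gcd(3,16) + gcd(40,31) + gcd(42,5) + gcd(10,25) + gcd(9,14) + gcd(34,45) = 2+1+1+1+5+1+1 = 12.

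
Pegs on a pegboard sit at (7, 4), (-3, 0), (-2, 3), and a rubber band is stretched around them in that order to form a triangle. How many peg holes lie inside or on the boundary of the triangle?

By the shoelace formula, twice the signed area is |(7·0 − (-3)·4) + ((-3)·3 − (-2)·0) + ((-2)·4 − 7·3)| = 26, so the area is 13.
Along each edge there are gcd(|Δx|,|Δy|)+1 lattice points, so counting each shared vertex once the boundary has gcd(10,4) + gcd(1,3) + gcd(9,1) = 2+1+1 = 4.
Pick's theorem gives I = A − B/2 + 1 = 13 − 4/2 + 1 = 12, so the closed region contains I + B = 12 + 4 = 16 lattice points.

16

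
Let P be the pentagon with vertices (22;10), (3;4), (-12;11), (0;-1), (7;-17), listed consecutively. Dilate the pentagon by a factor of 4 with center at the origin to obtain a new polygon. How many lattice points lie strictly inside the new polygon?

Using the shoelace formula, 2A = |[22·4 − 3·10] + [3·11 − (-12)·4] + [(-12)·(-1) − 0·11] + [0·(-17) − 7·(-1)] + [7·10 − 22·(-17)]| = 602, so the area is 301.
The number of boundary lattice points is Σ gcd(|Δx|,|Δy|) = gcd(19,6) + gcd(15,7) + gcd(12,12) + gcd(7,16) + gcd(15,27) = 1+1+12+1+3 = 18.
Scaling by 4 multiplies the area by 4² = 16 (so the new area is 4816) and multiplies the boundary lattice-point count by 4, giving 72.
By Pick's theorem, the interior count of the dilated polygon is 4816 − 72/2 + 1 = 4781.

4781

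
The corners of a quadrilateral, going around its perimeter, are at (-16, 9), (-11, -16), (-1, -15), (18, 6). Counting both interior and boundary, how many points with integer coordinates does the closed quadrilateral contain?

518

The shoelace formula gives twice the area as |[(-16)·(-16) − (-11)·9] + [(-11)·(-15) − (-1)·(-16)] + [(-1)·6 − 18·(-15)] + [18·9 − (-16)·6]| = 1026, so the area is 513.
Along each edge there are gcd(|Δx|,|Δy|)+1 lattice points, so counting each shared vertex once the boundary has gcd(5,25) + gcd(10,1) + gcd(19,21) + gcd(34,3) = 5+1+1+1 = 8.
Pick's theorem gives I = A − B/2 + 1 = 513 − 8/2 + 1 = 510, so the closed region contains I + B = 510 + 8 = 518 lattice points.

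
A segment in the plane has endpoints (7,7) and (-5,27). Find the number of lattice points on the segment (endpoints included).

5

The number of lattice points on a segment between lattice points is gcd(|Δx|,|Δy|) + 1 = gcd(12,20) + 1 = 4 + 1 = 5.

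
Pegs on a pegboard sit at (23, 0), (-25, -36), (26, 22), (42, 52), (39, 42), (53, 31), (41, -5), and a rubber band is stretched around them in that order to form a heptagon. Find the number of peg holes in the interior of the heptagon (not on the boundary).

1344

The shoelace formula gives twice the area as |[23·(-36) − (-25)·0] + [(-25)·22 − 26·(-36)] + [26·52 − 42·22] + [42·42 − 39·52] + [39·31 − 53·42] + [53·(-5) − 41·31] + [41·0 − 23·(-5)]| = 2716, so the area is 1358.
Along each edge there are gcd(|Δx|,|Δy|)+1 lattice points, so counting each shared vertex once the boundary has gcd(48,36) + gcd(51,58) + gcd(16,30) + gcd(3,10) + gcd(14,11) + gcd(12,36) + gcd(18,5) = 12+1+2+1+1+12+1 = 30.
Pick's theorem gives I = A − B/2 + 1 = 1358 − 30/2 + 1 = 1344.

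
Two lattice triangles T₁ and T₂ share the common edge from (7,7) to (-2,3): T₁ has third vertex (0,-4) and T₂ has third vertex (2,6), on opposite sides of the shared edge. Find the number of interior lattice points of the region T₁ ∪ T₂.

40

The union is the simple quadrilateral with vertices (7,7), (0,-4), (-2,3), (2,6) in order.
By the shoelace formula, twice the signed area is |[7·(-4) − 0·7] + [0·3 − (-2)·(-4)] + [(-2)·6 − 2·3] + [2·7 − 7·6]| = 82, so the area is 41.
The number of boundary lattice points is Σ gcd(|Δx|,|Δy|) = gcd(7,11) + gcd(2,7) + gcd(4,3) + gcd(5,1) = 1+1+1+1 = 4.
By Pick's theorem I = A − B/2 + 1 = 41 − 4/2 + 1 = 40.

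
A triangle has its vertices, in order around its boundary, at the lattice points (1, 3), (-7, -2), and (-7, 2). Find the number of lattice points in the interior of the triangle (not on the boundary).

By the shoelace formula, twice the signed area is |(1·(-2) − (-7)·3) + ((-7)·2 − (-7)·(-2)) + ((-7)·3 − 1·2)| = 32, so the area is 16.
Summing gcd(|Δx|,|Δy|) over the edges gives the boundary count: gcd(8,5) + gcd(0,4) + gcd(8,1) = 1+4+1 = 6.
By Pick's theorem A = I + B/2 − 1, so I = 16 − 6/2 + 1 = 14.

14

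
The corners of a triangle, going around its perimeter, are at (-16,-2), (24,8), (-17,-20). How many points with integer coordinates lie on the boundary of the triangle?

Summing gcd(|Δx|,|Δy|) over the edges gives the boundary count: gcd(40,10) + gcd(41,28) + gcd(1,18) = 10+1+1 = 12.

12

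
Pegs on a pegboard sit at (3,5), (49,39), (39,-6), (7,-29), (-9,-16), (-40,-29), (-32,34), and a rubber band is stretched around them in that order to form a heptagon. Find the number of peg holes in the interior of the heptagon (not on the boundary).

By the shoelace formula, twice the signed area is |(3·39 − 49·5) + (49·(-6) − 39·39) + (39·(-29) − 7·(-6)) + (7·(-16) − (-9)·(-29)) + ((-9)·(-29) − (-40)·(-16)) + ((-40)·34 − (-32)·(-29)) + ((-32)·5 − 3·34)| = 6334, so the area is 3167.
Along each edge there are gcd(|Δx|,|Δy|)+1 lattice points, so counting each shared vertex once the boundary has gcd(46,34) + gcd(10,45) + gcd(32,23) + gcd(16,13) + gcd(31,13) + gcd(8,63) + gcd(35,29) = 2+5+1+1+1+1+1 = 12.
Pick's theorem gives I = A − B/2 + 1 = 3167 − 12/2 + 1 = 3162.

3162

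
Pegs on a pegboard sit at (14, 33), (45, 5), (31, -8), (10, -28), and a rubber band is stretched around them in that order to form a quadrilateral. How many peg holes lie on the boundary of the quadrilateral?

Summing gcd(|Δx|,|Δy|) over the edges gives the boundary count: gcd(31,28) + gcd(14,13) + gcd(21,20) + gcd(4,61) = 1+1+1+1 = 4.

4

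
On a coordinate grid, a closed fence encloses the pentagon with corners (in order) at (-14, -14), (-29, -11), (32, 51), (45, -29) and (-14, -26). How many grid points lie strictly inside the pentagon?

The shoelace formula gives twice the area as |[(-14)·(-11) − (-29)·(-14)] + [(-29)·51 − 32·(-11)] + [32·(-29) − 45·51] + [45·(-26) − (-14)·(-29)] + [(-14)·(-14) − (-14)·(-26)]| = 6346, so the area is 3173.
The number of boundary lattice points is Σ gcd(|Δx|,|Δy|) = gcd(15,3) + gcd(61,62) + gcd(13,80) + gcd(59,3) + gcd(0,12) = 3+1+1+1+12 = 18.
By Pick's theorem A = I + B/2 − 1, so I = 3173 − 18/2 + 1 = 3165.

3165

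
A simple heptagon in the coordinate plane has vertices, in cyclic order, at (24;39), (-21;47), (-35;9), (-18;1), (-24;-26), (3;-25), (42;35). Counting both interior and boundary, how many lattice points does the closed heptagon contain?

3334

Using the shoelace formula, 2A = |[24·47 − (-21)·39] + [(-21)·9 − (-35)·47] + [(-35)·1 − (-18)·9] + [(-18)·(-26) − (-24)·1] + [(-24)·(-25) − 3·(-26)] + [3·35 − 42·(-25)] + [42·39 − 24·35]| = 6653, so the area is 6653/2.
Summing gcd(|Δx|,|Δy|) over the edges gives the boundary count: gcd(45,8) + gcd(14,38) + gcd(17,8) + gcd(6,27) + gcd(27,1) + gcd(39,60) + gcd(18,4) = 1+2+1+3+1+3+2 = 13.
Pick's theorem gives I = A − B/2 + 1 = 6653/2 − 13/2 + 1 = 3321, so the closed region contains I + B = 3321 + 13 = 3334 lattice points.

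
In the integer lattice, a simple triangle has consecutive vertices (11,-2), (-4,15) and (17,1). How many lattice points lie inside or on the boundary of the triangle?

Using the shoelace formula, 2A = |(11·15 − (-4)·(-2)) + ((-4)·1 − 17·15) + (17·(-2) − 11·1)| = 147, so the area is 73.5.
Summing gcd(|Δx|,|Δy|) over the edges gives the boundary count: gcd(15,17) + gcd(21,14) + gcd(6,3) = 1+7+3 = 11.
Pick's theorem gives I = A − B/2 + 1 = 73.5 − 11/2 + 1 = 69, so the closed region contains I + B = 69 + 11 = 80 lattice points.

80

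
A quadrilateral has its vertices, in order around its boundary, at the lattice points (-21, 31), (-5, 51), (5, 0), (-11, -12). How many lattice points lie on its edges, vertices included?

Along each edge there are gcd(|Δx|,|Δy|)+1 lattice points, so counting each shared vertex once the boundary has gcd(16,20) + gcd(10,51) + gcd(16,12) + gcd(10,43) = 4+1+4+1 = 10.

10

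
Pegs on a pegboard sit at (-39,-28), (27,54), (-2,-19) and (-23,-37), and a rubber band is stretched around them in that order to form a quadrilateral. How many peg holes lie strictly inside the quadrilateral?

1456

The shoelace formula gives twice the area as |((-39)·54 − 27·(-28)) + (27·(-19) − (-2)·54) + ((-2)·(-37) − (-23)·(-19)) + ((-23)·(-28) − (-39)·(-37))| = 2917, so the area is 1458.5.
The number of boundary lattice points is Σ gcd(|Δx|,|Δy|) = gcd(66,82) + gcd(29,73) + gcd(21,18) + gcd(16,9) = 2+1+3+1 = 7.
Pick's theorem gives I = A − B/2 + 1 = 1458.5 − 7/2 + 1 = 1456.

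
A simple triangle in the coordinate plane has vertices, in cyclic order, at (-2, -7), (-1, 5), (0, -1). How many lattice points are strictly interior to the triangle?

By the shoelace formula, twice the signed area is |[(-2)·5 − (-1)·(-7)] + [(-1)·(-1) − 0·5] + [0·(-7) − (-2)·(-1)]| = 18, so the area is 9.
Summing gcd(|Δx|,|Δy|) over the edges gives the boundary count: gcd(1,12) + gcd(1,6) + gcd(2,6) = 1+1+2 = 4.
By Pick's theorem A = I + B/2 − 1, so I = 9 − 4/2 + 1 = 8.

8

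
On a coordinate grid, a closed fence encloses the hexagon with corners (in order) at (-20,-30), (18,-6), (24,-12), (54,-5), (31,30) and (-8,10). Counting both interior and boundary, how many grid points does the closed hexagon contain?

Using the shoelace formula, 2A = |[(-20)·(-6) − 18·(-30)] + [18·(-12) − 24·(-6)] + [24·(-5) − 54·(-12)] + [54·30 − 31·(-5)] + [31·10 − (-8)·30] + [(-8)·(-30) − (-20)·10]| = 3881, so the area is 1940.5.
Summing gcd(|Δx|,|Δy|) over the edges gives the boundary count: gcd(38,24) + gcd(6,6) + gcd(30,7) + gcd(23,35) + gcd(39,20) + gcd(12,40) = 2+6+1+1+1+4 = 15.
Pick's theorem gives I = A − B/2 + 1 = 1940.5 − 15/2 + 1 = 1934, so the closed region contains I + B = 1934 + 15 = 1949 lattice points.

1949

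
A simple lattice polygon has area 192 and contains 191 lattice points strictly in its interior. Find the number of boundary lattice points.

4

Pick's theorem gives A = I + B/2 − 1, so B = 2(A − I + 1) = 2(192 − 191 + 1) = 4.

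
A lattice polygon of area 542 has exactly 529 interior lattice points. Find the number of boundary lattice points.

Pick's theorem gives A = I + B/2 − 1, so B = 2(A − I + 1) = 2(542 − 529 + 1) = 28.

28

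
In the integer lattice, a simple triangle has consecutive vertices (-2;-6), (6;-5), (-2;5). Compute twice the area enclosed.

The shoelace formula gives twice the area as |((-2)·(-5) − 6·(-6)) + (6·5 − (-2)·(-5)) + ((-2)·(-6) − (-2)·5)| = 88, so the area is 44.

88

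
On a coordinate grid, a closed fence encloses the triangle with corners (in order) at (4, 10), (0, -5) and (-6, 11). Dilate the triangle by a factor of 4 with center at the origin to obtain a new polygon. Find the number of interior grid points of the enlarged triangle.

1225

The shoelace formula gives twice the area as |(4·(-5) − 0·10) + (0·11 − (-6)·(-5)) + ((-6)·10 − 4·11)| = 154, so the area is 77.
Along each edge there are gcd(|Δx|,|Δy|)+1 lattice points, so counting each shared vertex once the boundary has gcd(4,15) + gcd(6,16) + gcd(10,1) = 1+2+1 = 4.
Scaling by 4 multiplies the area by 4² = 16 (so the new area is 1232) and multiplies the boundary lattice-point count by 4, giving 16.
By Pick's theorem, the interior count of the dilated polygon is 1232 − 16/2 + 1 = 1225.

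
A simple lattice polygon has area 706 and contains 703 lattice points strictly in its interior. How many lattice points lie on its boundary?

Pick's theorem gives A = I + B/2 − 1, so B = 2(A − I + 1) = 2(706 − 703 + 1) = 8.

8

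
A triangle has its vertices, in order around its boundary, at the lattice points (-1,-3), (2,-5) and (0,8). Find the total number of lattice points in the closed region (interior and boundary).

20

Using the shoelace formula, 2A = |[(-1)·(-5) − 2·(-3)] + [2·8 − 0·(-5)] + [0·(-3) − (-1)·8]| = 35, so the area is 35/2.
The number of boundary lattice points is Σ gcd(|Δx|,|Δy|) = gcd(3,2) + gcd(2,13) + gcd(1,11) = 1+1+1 = 3.
Pick's theorem gives I = A − B/2 + 1 = 35/2 − 3/2 + 1 = 17, so the closed region contains I + B = 17 + 3 = 20 lattice points.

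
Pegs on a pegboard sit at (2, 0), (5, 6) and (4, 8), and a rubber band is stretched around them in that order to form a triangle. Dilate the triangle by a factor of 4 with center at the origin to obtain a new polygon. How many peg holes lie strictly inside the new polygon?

85

Using the shoelace formula, 2A = |(2·6 − 5·0) + (5·8 − 4·6) + (4·0 − 2·8)| = 12, so the area is 6.
The number of boundary lattice points is Σ gcd(|Δx|,|Δy|) = gcd(3,6) + gcd(1,2) + gcd(2,8) = 3+1+2 = 6.
Scaling by 4 multiplies the area by 4² = 16 (so the new area is 96) and multiplies the boundary lattice-point count by 4, giving 24.
By Pick's theorem, the interior count of the dilated polygon is 96 − 24/2 + 1 = 85.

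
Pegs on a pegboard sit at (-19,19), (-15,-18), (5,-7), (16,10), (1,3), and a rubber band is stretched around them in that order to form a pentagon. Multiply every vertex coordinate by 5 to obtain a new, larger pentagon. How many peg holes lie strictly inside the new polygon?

13706

By the shoelace formula, twice the signed area is |((-19)·(-18) − (-15)·19) + ((-15)·(-7) − 5·(-18)) + (5·10 − 16·(-7)) + (16·3 − 1·10) + (1·19 − (-19)·3)| = 1098, so the area is 549.
Along each edge there are gcd(|Δx|,|Δy|)+1 lattice points, so counting each shared vertex once the boundary has gcd(4,37) + gcd(20,11) + gcd(11,17) + gcd(15,7) + gcd(20,16) = 1+1+1+1+4 = 8.
Scaling by 5 multiplies the area by 5² = 25 (so the new area is 13725) and multiplies the boundary lattice-point count by 5, giving 40.
By Pick's theorem, the interior count of the dilated polygon is 13725 − 40/2 + 1 = 13706.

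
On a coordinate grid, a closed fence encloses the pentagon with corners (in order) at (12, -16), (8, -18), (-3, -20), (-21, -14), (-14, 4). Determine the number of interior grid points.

387

By the shoelace formula, twice the signed area is |[12·(-18) − 8·(-16)] + [8·(-20) − (-3)·(-18)] + [(-3)·(-14) − (-21)·(-20)] + [(-21)·4 − (-14)·(-14)] + [(-14)·(-16) − 12·4]| = 784, so the area is 392.
The number of boundary lattice points is Σ gcd(|Δx|,|Δy|) = gcd(4,2) + gcd(11,2) + gcd(18,6) + gcd(7,18) + gcd(26,20) = 2+1+6+1+2 = 12.
Pick's theorem gives I = A − B/2 + 1 = 392 − 12/2 + 1 = 387.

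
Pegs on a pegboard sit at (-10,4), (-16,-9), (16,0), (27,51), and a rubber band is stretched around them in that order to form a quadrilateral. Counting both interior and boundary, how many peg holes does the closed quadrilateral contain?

869

The shoelace formula gives twice the area as |[(-10)·(-9) − (-16)·4] + [(-16)·0 − 16·(-9)] + [16·51 − 27·0] + [27·4 − (-10)·51]| = 1732, so the area is 866.
Along each edge there are gcd(|Δx|,|Δy|)+1 lattice points, so counting each shared vertex once the boundary has gcd(6,13) + gcd(32,9) + gcd(11,51) + gcd(37,47) = 1+1+1+1 = 4.
Pick's theorem gives I = A − B/2 + 1 = 866 − 4/2 + 1 = 865, so the closed region contains I + B = 865 + 4 = 869 lattice points.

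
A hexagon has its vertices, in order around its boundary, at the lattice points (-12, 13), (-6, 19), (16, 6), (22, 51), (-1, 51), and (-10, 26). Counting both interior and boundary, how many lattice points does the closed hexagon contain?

The shoelace formula gives twice the area as |((-12)·19 − (-6)·13) + ((-6)·6 − 16·19) + (16·51 − 22·6) + (22·51 − (-1)·51) + ((-1)·26 − (-10)·51) + ((-10)·13 − (-12)·26)| = 2033, so the area is 2033/2.
The number of boundary lattice points is Σ gcd(|Δx|,|Δy|) = gcd(6,6) + gcd(22,13) + gcd(6,45) + gcd(23,0) + gcd(9,25) + gcd(2,13) = 6+1+3+23+1+1 = 35.
Pick's theorem gives I = A − B/2 + 1 = 2033/2 − 35/2 + 1 = 1000, so the closed region contains I + B = 1000 + 35 = 1035 lattice points.

1035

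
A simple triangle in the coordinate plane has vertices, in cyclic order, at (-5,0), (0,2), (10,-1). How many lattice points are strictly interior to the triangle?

17

By the shoelace formula, twice the signed area is |((-5)·2 − 0·0) + (0·(-1) − 10·2) + (10·0 − (-5)·(-1))| = 35, so the area is 17.5.
Along each edge there are gcd(|Δx|,|Δy|)+1 lattice points, so counting each shared vertex once the boundary has gcd(5,2) + gcd(10,3) + gcd(15,1) = 1+1+1 = 3.
By Pick's theorem A = I + B/2 − 1, so I = 17.5 − 3/2 + 1 = 17.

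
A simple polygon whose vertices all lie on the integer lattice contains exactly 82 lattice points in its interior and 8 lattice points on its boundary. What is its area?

85

Pick's theorem states A = I + B/2 − 1, so A = 82 + 8/2 − 1 = 85.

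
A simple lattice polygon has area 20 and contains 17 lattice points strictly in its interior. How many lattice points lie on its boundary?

8

Pick's theorem gives A = I + B/2 − 1, so B = 2(A − I + 1) = 2(20 − 17 + 1) = 8.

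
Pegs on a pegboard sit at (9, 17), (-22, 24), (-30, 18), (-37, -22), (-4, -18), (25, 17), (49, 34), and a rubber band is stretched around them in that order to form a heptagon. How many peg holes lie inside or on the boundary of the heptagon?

1877

The shoelace formula gives twice the area as |[9·24 − (-22)·17] + [(-22)·18 − (-30)·24] + [(-30)·(-22) − (-37)·18] + [(-37)·(-18) − (-4)·(-22)] + [(-4)·17 − 25·(-18)] + [25·34 − 49·17] + [49·17 − 9·34]| = 3744, so the area is 1872.
Summing gcd(|Δx|,|Δy|) over the edges gives the boundary count: gcd(31,7) + gcd(8,6) + gcd(7,40) + gcd(33,4) + gcd(29,35) + gcd(24,17) + gcd(40,17) = 1+2+1+1+1+1+1 = 8.
Pick's theorem gives I = A − B/2 + 1 = 1872 − 8/2 + 1 = 1869, so the closed region contains I + B = 1869 + 8 = 1877 lattice points.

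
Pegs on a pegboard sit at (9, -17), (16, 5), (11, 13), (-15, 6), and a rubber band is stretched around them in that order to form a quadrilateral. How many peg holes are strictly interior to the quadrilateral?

465

The shoelace formula gives twice the area as |(9·5 − 16·(-17)) + (16·13 − 11·5) + (11·6 − (-15)·13) + ((-15)·(-17) − 9·6)| = 932, so the area is 466.
Summing gcd(|Δx|,|Δy|) over the edges gives the boundary count: gcd(7,22) + gcd(5,8) + gcd(26,7) + gcd(24,23) = 1+1+1+1 = 4.
Pick's theorem gives I = A − B/2 + 1 = 466 − 4/2 + 1 = 465.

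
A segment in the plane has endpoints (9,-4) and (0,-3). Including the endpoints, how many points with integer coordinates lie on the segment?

2

The number of lattice points on a segment between lattice points is gcd(|Δx|,|Δy|) + 1 = gcd(9,1) + 1 = 1 + 1 = 2.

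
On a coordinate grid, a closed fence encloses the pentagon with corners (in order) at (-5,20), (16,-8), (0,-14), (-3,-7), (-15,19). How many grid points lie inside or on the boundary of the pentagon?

464

The shoelace formula gives twice the area as |[(-5)·(-8) − 16·20] + [16·(-14) − 0·(-8)] + [0·(-7) − (-3)·(-14)] + [(-3)·19 − (-15)·(-7)] + [(-15)·20 − (-5)·19]| = 913, so the area is 913/2.
Along each edge there are gcd(|Δx|,|Δy|)+1 lattice points, so counting each shared vertex once the boundary has gcd(21,28) + gcd(16,6) + gcd(3,7) + gcd(12,26) + gcd(10,1) = 7+2+1+2+1 = 13.
Pick's theorem gives I = A − B/2 + 1 = 913/2 − 13/2 + 1 = 451, so the closed region contains I + B = 451 + 13 = 464 lattice points.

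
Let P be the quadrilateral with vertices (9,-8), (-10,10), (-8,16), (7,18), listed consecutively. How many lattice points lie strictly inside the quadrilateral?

270

By the shoelace formula, twice the signed area is |(9·10 − (-10)·(-8)) + ((-10)·16 − (-8)·10) + ((-8)·18 − 7·16) + (7·(-8) − 9·18)| = 544, so the area is 272.
The number of boundary lattice points is Σ gcd(|Δx|,|Δy|) = gcd(19,18) + gcd(2,6) + gcd(15,2) + gcd(2,26) = 1+2+1+2 = 6.
By Pick's theorem A = I + B/2 − 1, so I = 272 − 6/2 + 1 = 270.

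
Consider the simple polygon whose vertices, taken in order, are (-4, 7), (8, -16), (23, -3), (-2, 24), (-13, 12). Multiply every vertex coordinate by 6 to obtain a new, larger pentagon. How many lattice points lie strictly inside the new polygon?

The shoelace formula gives twice the area as |((-4)·(-16) − 8·7) + (8·(-3) − 23·(-16)) + (23·24 − (-2)·(-3)) + ((-2)·12 − (-13)·24) + ((-13)·7 − (-4)·12)| = 1143, so the area is 571.5.
Summing gcd(|Δx|,|Δy|) over the edges gives the boundary count: gcd(12,23) + gcd(15,13) + gcd(25,27) + gcd(11,12) + gcd(9,5) = 1+1+1+1+1 = 5.
Scaling by 6 multiplies the area by 6² = 36 (so the new area is 20574) and multiplies the boundary lattice-point count by 6, giving 30.
By Pick's theorem, the interior count of the dilated polygon is 20574 − 30/2 + 1 = 20560.

20560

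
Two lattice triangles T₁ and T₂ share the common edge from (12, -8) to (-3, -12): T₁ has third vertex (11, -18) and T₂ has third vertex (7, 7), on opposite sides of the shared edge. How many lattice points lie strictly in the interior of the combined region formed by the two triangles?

The union is the simple quadrilateral with vertices (12, -8), (11, -18), (-3, -12), (7, 7) in order.
Using the shoelace formula, 2A = |(12·(-18) − 11·(-8)) + (11·(-12) − (-3)·(-18)) + ((-3)·7 − 7·(-12)) + (7·(-8) − 12·7)| = 391, so the area is 391/2.
Along each edge there are gcd(|Δx|,|Δy|)+1 lattice points, so counting each shared vertex once the boundary has gcd(1,10) + gcd(14,6) + gcd(10,19) + gcd(5,15) = 1+2+1+5 = 9.
By Pick's theorem I = A − B/2 + 1 = 391/2 − 9/2 + 1 = 192.

192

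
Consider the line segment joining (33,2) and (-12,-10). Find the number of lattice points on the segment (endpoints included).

4

The number of lattice points on a segment between lattice points is gcd(|Δx|,|Δy|) + 1 = gcd(45,12) + 1 = 3 + 1 = 4.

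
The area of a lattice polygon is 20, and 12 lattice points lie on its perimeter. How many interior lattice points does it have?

15

Pick's theorem A = I + B/2 − 1 rearranges to I = A − B/2 + 1 = 20 − 12/2 + 1 = 15.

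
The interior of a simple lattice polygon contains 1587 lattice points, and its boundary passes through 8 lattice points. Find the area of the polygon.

1590

Pick's theorem states A = I + B/2 − 1, so A = 1587 + 8/2 − 1 = 1590.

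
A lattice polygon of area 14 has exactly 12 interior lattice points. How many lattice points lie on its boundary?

6

Pick's theorem gives A = I + B/2 − 1, so B = 2(A − I + 1) = 2(14 − 12 + 1) = 6.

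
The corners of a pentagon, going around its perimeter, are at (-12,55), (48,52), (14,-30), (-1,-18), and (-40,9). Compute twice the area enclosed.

By the shoelace formula, twice the signed area is |((-12)·52 − 48·55) + (48·(-30) − 14·52) + (14·(-18) − (-1)·(-30)) + ((-1)·9 − (-40)·(-18)) + ((-40)·55 − (-12)·9)| = 8535, so the area is 8535/2.

8535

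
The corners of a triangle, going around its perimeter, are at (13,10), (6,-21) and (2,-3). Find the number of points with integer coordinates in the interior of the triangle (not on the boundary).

Using the shoelace formula, 2A = |[13·(-21) − 6·10] + [6·(-3) − 2·(-21)] + [2·10 − 13·(-3)]| = 250, so the area is 125.
Along each edge there are gcd(|Δx|,|Δy|)+1 lattice points, so counting each shared vertex once the boundary has gcd(7,31) + gcd(4,18) + gcd(11,13) = 1+2+1 = 4.
Pick's theorem gives I = A − B/2 + 1 = 125 − 4/2 + 1 = 124.

124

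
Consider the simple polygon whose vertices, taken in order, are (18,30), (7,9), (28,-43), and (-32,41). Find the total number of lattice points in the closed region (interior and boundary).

1272

Using the shoelace formula, 2A = |(18·9 − 7·30) + (7·(-43) − 28·9) + (28·41 − (-32)·(-43)) + ((-32)·30 − 18·41)| = 2527, so the area is 1263.5.
Along each edge there are gcd(|Δx|,|Δy|)+1 lattice points, so counting each shared vertex once the boundary has gcd(11,21) + gcd(21,52) + gcd(60,84) + gcd(50,11) = 1+1+12+1 = 15.
Pick's theorem gives I = A − B/2 + 1 = 1263.5 − 15/2 + 1 = 1257, so the closed region contains I + B = 1257 + 15 = 1272 lattice points.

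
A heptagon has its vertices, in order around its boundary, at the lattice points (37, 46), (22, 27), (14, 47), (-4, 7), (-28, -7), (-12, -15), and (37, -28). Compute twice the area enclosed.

The shoelace formula gives twice the area as |(37·27 − 22·46) + (22·47 − 14·27) + (14·7 − (-4)·47) + ((-4)·(-7) − (-28)·7) + ((-28)·(-15) − (-12)·(-7)) + ((-12)·(-28) − 37·(-15)) + (37·46 − 37·(-28))| = 5118, so the area is 2559.

5118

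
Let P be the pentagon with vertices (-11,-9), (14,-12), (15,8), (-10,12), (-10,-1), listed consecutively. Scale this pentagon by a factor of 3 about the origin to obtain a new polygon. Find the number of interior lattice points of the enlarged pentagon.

4561

The shoelace formula gives twice the area as |((-11)·(-12) − 14·(-9)) + (14·8 − 15·(-12)) + (15·12 − (-10)·8) + ((-10)·(-1) − (-10)·12) + ((-10)·(-9) − (-11)·(-1))| = 1019, so the area is 1019/2.
The number of boundary lattice points is Σ gcd(|Δx|,|Δy|) = gcd(25,3) + gcd(1,20) + gcd(25,4) + gcd(0,13) + gcd(1,8) = 1+1+1+13+1 = 17.
Scaling by 3 multiplies the area by 3² = 9 (so the new area is 4585.5) and multiplies the boundary lattice-point count by 3, giving 51.
By Pick's theorem, the interior count of the dilated polygon is 4585.5 − 51/2 + 1 = 4561.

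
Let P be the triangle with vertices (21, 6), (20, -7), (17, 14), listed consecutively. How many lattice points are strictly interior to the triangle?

By the shoelace formula, twice the signed area is |(21·(-7) − 20·6) + (20·14 − 17·(-7)) + (17·6 − 21·14)| = 60, so the area is 30.
Along each edge there are gcd(|Δx|,|Δy|)+1 lattice points, so counting each shared vertex once the boundary has gcd(1,13) + gcd(3,21) + gcd(4,8) = 1+3+4 = 8.
Pick's theorem gives I = A − B/2 + 1 = 30 − 8/2 + 1 = 27.

27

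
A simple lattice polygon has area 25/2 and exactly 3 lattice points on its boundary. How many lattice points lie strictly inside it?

Pick's theorem A = I + B/2 − 1 rearranges to I = A − B/2 + 1 = 25/2 − 3/2 + 1 = 12.

12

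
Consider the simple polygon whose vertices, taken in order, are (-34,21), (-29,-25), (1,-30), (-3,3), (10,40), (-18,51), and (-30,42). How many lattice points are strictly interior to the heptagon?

By the shoelace formula, twice the signed area is |((-34)·(-25) − (-29)·21) + ((-29)·(-30) − 1·(-25)) + (1·3 − (-3)·(-30)) + ((-3)·40 − 10·3) + (10·51 − (-18)·40) + ((-18)·42 − (-30)·51) + ((-30)·21 − (-34)·42)| = 4919, so the area is 4919/2.
The number of boundary lattice points is Σ gcd(|Δx|,|Δy|) = gcd(5,46) + gcd(30,5) + gcd(4,33) + gcd(13,37) + gcd(28,11) + gcd(12,9) + gcd(4,21) = 1+5+1+1+1+3+1 = 13.
By Pick's theorem A = I + B/2 − 1, so I = 4919/2 − 13/2 + 1 = 2454.

2454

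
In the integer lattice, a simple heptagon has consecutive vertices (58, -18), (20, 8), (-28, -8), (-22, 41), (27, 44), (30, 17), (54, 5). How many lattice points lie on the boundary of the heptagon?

36

The number of boundary lattice points is Σ gcd(|Δx|,|Δy|) = gcd(38,26) + gcd(48,16) + gcd(6,49) + gcd(49,3) + gcd(3,27) + gcd(24,12) + gcd(4,23) = 2+16+1+1+3+12+1 = 36.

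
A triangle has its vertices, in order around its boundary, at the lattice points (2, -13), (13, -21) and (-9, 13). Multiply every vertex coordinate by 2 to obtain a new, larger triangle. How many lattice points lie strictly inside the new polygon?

By the shoelace formula, twice the signed area is |(2·(-21) − 13·(-13)) + (13·13 − (-9)·(-21)) + ((-9)·(-13) − 2·13)| = 198, so the area is 99.
Along each edge there are gcd(|Δx|,|Δy|)+1 lattice points, so counting each shared vertex once the boundary has gcd(11,8) + gcd(22,34) + gcd(11,26) = 1+2+1 = 4.
Scaling by 2 multiplies the area by 2² = 4 (so the new area is 396) and multiplies the boundary lattice-point count by 2, giving 8.
By Pick's theorem, the interior count of the dilated polygon is 396 − 8/2 + 1 = 393.

393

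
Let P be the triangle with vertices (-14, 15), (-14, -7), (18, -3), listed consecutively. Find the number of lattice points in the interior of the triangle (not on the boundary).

339

The shoelace formula gives twice the area as |[(-14)·(-7) − (-14)·15] + [(-14)·(-3) − 18·(-7)] + [18·15 − (-14)·(-3)]| = 704, so the area is 352.
Along each edge there are gcd(|Δx|,|Δy|)+1 lattice points, so counting each shared vertex once the boundary has gcd(0,22) + gcd(32,4) + gcd(32,18) = 22+4+2 = 28.
By Pick's theorem A = I + B/2 − 1, so I = 352 − 28/2 + 1 = 339.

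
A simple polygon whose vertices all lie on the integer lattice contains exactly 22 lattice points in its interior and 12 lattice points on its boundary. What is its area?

27

Pick's theorem states A = I + B/2 − 1, so A = 22 + 12/2 − 1 = 27.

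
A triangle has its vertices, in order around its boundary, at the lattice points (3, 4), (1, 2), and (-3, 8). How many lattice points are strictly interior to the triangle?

By the shoelace formula, twice the signed area is |(3·2 − 1·4) + (1·8 − (-3)·2) + ((-3)·4 − 3·8)| = 20, so the area is 10.
Along each edge there are gcd(|Δx|,|Δy|)+1 lattice points, so counting each shared vertex once the boundary has gcd(2,2) + gcd(4,6) + gcd(6,4) = 2+2+2 = 6.
By Pick's theorem A = I + B/2 − 1, so I = 10 − 6/2 + 1 = 8.

8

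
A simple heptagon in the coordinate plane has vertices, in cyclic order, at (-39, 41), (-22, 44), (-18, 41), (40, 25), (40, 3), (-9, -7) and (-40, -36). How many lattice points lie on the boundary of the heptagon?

29

The number of boundary lattice points is Σ gcd(|Δx|,|Δy|) = gcd(17,3) + gcd(4,3) + gcd(58,16) + gcd(0,22) + gcd(49,10) + gcd(31,29) + gcd(1,77) = 1+1+2+22+1+1+1 = 29.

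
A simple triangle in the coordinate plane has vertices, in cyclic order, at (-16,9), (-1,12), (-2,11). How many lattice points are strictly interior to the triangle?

Using the shoelace formula, 2A = |[(-16)·12 − (-1)·9] + [(-1)·11 − (-2)·12] + [(-2)·9 − (-16)·11]| = 12, so the area is 6.
The number of boundary lattice points is Σ gcd(|Δx|,|Δy|) = gcd(15,3) + gcd(1,1) + gcd(14,2) = 3+1+2 = 6.
By Pick's theorem A = I + B/2 − 1, so I = 6 − 6/2 + 1 = 4.

4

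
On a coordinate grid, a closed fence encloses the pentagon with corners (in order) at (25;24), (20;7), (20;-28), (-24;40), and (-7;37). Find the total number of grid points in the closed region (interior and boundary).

Using the shoelace formula, 2A = |(25·7 − 20·24) + (20·(-28) − 20·7) + (20·40 − (-24)·(-28)) + ((-24)·37 − (-7)·40) + ((-7)·24 − 25·37)| = 2578, so the area is 1289.
Along each edge there are gcd(|Δx|,|Δy|)+1 lattice points, so counting each shared vertex once the boundary has gcd(5,17) + gcd(0,35) + gcd(44,68) + gcd(17,3) + gcd(32,13) = 1+35+4+1+1 = 42.
Pick's theorem gives I = A − B/2 + 1 = 1289 − 42/2 + 1 = 1269, so the closed region contains I + B = 1269 + 42 = 1311 lattice points.

1311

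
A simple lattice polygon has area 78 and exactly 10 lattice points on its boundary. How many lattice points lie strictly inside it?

Pick's theorem A = I + B/2 − 1 rearranges to I = A − B/2 + 1 = 78 − 10/2 + 1 = 74.

74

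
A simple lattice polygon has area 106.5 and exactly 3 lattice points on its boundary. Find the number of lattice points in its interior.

Pick's theorem A = I + B/2 − 1 rearranges to I = A − B/2 + 1 = 106.5 − 3/2 + 1 = 106.

106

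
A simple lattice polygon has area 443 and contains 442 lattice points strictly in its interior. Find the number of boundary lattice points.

4

Pick's theorem gives A = I + B/2 − 1, so B = 2(A − I + 1) = 2(443 − 442 + 1) = 4.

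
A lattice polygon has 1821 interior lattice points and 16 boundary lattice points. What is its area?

Pick's theorem states A = I + B/2 − 1, so A = 1821 + 16/2 − 1 = 1828.

1828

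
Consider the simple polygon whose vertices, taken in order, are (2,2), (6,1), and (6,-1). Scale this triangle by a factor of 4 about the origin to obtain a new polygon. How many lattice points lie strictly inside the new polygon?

The shoelace formula gives twice the area as |[2·1 − 6·2] + [6·(-1) − 6·1] + [6·2 − 2·(-1)]| = 8, so the area is 4.
The number of boundary lattice points is Σ gcd(|Δx|,|Δy|) = gcd(4,1) + gcd(0,2) + gcd(4,3) = 1+2+1 = 4.
Scaling by 4 multiplies the area by 4² = 16 (so the new area is 64) and multiplies the boundary lattice-point count by 4, giving 16.
By Pick's theorem, the interior count of the dilated polygon is 64 − 16/2 + 1 = 57.

57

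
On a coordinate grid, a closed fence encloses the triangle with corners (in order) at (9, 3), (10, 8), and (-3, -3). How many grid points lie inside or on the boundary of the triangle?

By the shoelace formula, twice the signed area is |[9·8 − 10·3] + [10·(-3) − (-3)·8] + [(-3)·3 − 9·(-3)]| = 54, so the area is 27.
The number of boundary lattice points is Σ gcd(|Δx|,|Δy|) = gcd(1,5) + gcd(13,11) + gcd(12,6) = 1+1+6 = 8.
Pick's theorem gives I = A − B/2 + 1 = 27 − 8/2 + 1 = 24, so the closed region contains I + B = 24 + 8 = 32 lattice points.

32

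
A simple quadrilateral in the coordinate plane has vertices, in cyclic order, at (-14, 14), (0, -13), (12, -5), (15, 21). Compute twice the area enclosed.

1169

Using the shoelace formula, 2A = |[(-14)·(-13) − 0·14] + [0·(-5) − 12·(-13)] + [12·21 − 15·(-5)] + [15·14 − (-14)·21]| = 1169, so the area is 1169/2.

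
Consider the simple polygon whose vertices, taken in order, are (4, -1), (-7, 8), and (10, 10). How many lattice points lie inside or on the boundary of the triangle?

90

Using the shoelace formula, 2A = |(4·8 − (-7)·(-1)) + ((-7)·10 − 10·8) + (10·(-1) − 4·10)| = 175, so the area is 175/2.
Along each edge there are gcd(|Δx|,|Δy|)+1 lattice points, so counting each shared vertex once the boundary has gcd(11,9) + gcd(17,2) + gcd(6,11) = 1+1+1 = 3.
Pick's theorem gives I = A − B/2 + 1 = 175/2 − 3/2 + 1 = 87, so the closed region contains I + B = 87 + 3 = 90 lattice points.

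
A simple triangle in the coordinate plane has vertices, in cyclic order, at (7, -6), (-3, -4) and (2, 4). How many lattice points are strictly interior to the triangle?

42

The shoelace formula gives twice the area as |[7·(-4) − (-3)·(-6)] + [(-3)·4 − 2·(-4)] + [2·(-6) − 7·4]| = 90, so the area is 45.
Summing gcd(|Δx|,|Δy|) over the edges gives the boundary count: gcd(10,2) + gcd(5,8) + gcd(5,10) = 2+1+5 = 8.
Pick's theorem gives I = A − B/2 + 1 = 45 − 8/2 + 1 = 42.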